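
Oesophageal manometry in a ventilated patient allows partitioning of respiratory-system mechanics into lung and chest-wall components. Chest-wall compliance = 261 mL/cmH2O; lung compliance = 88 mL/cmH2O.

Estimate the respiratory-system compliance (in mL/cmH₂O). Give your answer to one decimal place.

65.8

Lung and chest wall are elastances in series: 1/Crs = 1/CL + 1/Ccw.
1/Crs = 1/88 + 1/261 = 0.0152.
Crs = 65.789 mL/cmH2O.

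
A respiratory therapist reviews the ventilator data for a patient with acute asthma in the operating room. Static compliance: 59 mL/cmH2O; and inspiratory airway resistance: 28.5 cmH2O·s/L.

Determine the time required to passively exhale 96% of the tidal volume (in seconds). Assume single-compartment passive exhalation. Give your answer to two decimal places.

τ = R × C = 28.5 × 59 mL/cmH2O = 28.5 × 0.059 L/cmH2O = 1.682 s.
Exhaled fraction f = 1 − e^(−t/τ) → t = −τ·ln(1 − f) = −1.682·ln(0.04) = 5.414 s.

5.41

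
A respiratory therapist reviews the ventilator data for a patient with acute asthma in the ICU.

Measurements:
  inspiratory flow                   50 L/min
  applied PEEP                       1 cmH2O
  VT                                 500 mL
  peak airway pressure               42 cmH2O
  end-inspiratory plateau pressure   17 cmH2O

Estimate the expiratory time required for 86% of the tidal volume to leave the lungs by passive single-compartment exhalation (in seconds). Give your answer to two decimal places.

Flow: 50 L/min ÷ 60 = 0.8333 L/s.
R = (PIP − Pplat)/V̇ = (42 − 17) / 0.8333 = 25.0/0.8333 = 30.001 cmH2O·s/L.
C = Vt/(Pplat − PEEP) = 500.0 / (17 − 1) = 500.0/16.0 = 31.25 mL/cmH2O.
τ = R × C = 30.001 × 0.03125 L/cmH2O = 0.9375 s.
t = −τ·ln(1 − 0.86) = −0.9375·ln(0.14) = 1.843 s.

1.84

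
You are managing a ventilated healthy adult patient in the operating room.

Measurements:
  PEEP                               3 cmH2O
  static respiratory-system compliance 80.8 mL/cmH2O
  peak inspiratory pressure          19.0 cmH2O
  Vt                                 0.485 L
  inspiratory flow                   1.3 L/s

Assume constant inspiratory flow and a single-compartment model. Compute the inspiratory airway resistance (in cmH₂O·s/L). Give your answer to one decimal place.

Equation of motion (constant flow): PIP = Vt/C + R·V̇ + PEEP.
R·V̇ = PIP − Vt/C − PEEP = 19.0 − 485/80.8 − 3 = 19.0 − 6.002 − 3 = 9.998 cmH2O.
R = 9.998 / 1.3 = 7.691 cmH2O·s/L.

7.7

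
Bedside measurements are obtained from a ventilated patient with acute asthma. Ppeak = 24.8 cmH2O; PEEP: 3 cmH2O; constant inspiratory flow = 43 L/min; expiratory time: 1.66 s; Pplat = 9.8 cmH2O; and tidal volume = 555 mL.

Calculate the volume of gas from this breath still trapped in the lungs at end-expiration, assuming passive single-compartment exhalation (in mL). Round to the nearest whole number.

Flow: 43 L/min ÷ 60 = 0.7167 L/s.
R = (PIP − Pplat)/V̇ = (24.8 − 9.8) / 0.7167 = 15.0/0.7167 = 20.929 cmH2O·s/L.
C = Vt/(Pplat − PEEP) = 555.0 / (9.8 − 3) = 555.0/6.8 = 81.618 mL/cmH2O.
τ = R × C = 20.929 × 0.08162 L/cmH2O = 1.708 s.
Fraction remaining = e^(−Te/τ) = e^(−1.66/1.708) = 0.3784.
Trapped volume = 555.0 × 0.3784 = 210.01 mL.

210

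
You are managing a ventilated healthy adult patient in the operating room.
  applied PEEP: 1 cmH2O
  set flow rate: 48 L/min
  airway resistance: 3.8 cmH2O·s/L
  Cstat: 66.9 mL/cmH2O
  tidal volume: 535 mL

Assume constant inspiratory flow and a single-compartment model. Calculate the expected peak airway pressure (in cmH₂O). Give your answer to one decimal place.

12.0

Flow: 48 L/min ÷ 60 = 0.8 L/s.
Equation of motion (constant flow): PIP = Vt/C + R·V̇ + PEEP.
PIP = 535/66.9 + 3.8×0.8 + 1 = 7.997 + 3.04 + 1 = 12.037 cmH2O.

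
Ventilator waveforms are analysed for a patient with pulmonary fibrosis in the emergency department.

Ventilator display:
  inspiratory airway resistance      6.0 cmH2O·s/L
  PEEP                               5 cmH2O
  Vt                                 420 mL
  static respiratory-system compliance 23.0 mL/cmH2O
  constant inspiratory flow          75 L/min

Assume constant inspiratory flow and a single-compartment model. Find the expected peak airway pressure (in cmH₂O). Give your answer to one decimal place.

30.8

Flow: 75 L/min ÷ 60 = 1.25 L/s.
Equation of motion (constant flow): PIP = Vt/C + R·V̇ + PEEP.
PIP = 420/23.0 + 6.0×1.25 + 5 = 18.261 + 7.5 + 5 = 30.761 cmH2O.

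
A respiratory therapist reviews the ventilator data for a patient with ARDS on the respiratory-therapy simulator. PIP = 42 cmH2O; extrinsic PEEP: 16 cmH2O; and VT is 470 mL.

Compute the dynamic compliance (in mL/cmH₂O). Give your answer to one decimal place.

Dynamic compliance = Vt / (PIP − PEEP) = 470 / (42 − 16) = 470 / 26.0 = 18.077 mL/cmH2O.

18.1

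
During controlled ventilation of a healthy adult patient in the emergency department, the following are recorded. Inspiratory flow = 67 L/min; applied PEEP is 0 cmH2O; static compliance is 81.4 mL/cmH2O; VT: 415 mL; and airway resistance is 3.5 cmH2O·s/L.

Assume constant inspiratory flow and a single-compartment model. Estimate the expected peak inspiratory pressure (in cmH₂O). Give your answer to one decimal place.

9.0

Flow: 67 L/min ÷ 60 = 1.1167 L/s.
Equation of motion (constant flow): PIP = Vt/C + R·V̇ + PEEP.
PIP = 415/81.4 + 3.5×1.1167 + 0 = 5.098 + 3.908 + 0 = 9.006 cmH2O.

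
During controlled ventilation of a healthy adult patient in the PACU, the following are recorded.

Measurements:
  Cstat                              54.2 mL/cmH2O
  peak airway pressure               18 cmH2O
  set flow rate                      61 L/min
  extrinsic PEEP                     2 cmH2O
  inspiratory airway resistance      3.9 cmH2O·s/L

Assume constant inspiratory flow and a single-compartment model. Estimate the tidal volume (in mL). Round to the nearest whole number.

Flow: 61 L/min ÷ 60 = 1.0167 L/s.
Equation of motion (constant flow): PIP = Vt/C + R·V̇ + PEEP.
Vt/C = PIP − R·V̇ − PEEP = 18 − 3.965 − 2 = 12.035 cmH2O.
Vt = C × 12.035 = 54.2 × 12.035 = 652.3 mL.

652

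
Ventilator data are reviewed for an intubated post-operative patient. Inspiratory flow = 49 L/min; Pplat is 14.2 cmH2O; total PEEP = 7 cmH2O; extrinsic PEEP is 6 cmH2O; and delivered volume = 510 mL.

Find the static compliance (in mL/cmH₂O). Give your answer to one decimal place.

End-expiratory occlusion gives total PEEP = 7 cmH2O (intrinsic PEEP = 7 − 6 = 1). Use total PEEP for the elastic gradient.
Cstat = Vt / (Pplat − PEEPtotal) = 510 / (14.2 − 7) = 510 / 7.2 = 70.833 mL/cmH2O.

70.8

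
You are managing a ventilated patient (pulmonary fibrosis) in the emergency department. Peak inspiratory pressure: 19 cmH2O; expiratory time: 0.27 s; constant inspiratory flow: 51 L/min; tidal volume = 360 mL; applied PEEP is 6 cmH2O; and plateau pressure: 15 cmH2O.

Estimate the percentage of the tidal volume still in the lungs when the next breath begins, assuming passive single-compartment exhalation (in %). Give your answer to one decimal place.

Flow: 51 L/min ÷ 60 = 0.85 L/s.
R = (PIP − Pplat)/V̇ = (19 − 15) / 0.85 = 4.0/0.85 = 4.706 cmH2O·s/L.
C = Vt/(Pplat − PEEP) = 360.0 / (15 − 6) = 360.0/9.0 = 40.0 mL/cmH2O.
τ = R × C = 4.706 × 0.04 L/cmH2O = 0.1882 s.
Fraction remaining at end-expiration = e^(−Te/τ) = e^(−0.27/0.1882) = 0.2382 → 23.82%.

23.8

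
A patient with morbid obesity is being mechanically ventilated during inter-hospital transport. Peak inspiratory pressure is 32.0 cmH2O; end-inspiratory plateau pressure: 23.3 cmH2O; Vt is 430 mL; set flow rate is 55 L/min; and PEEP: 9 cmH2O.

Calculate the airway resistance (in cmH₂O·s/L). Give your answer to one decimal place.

9.5

Flow: 55 L/min ÷ 60 = 0.9167 L/s.
Raw = (PIP − Pplat) / flow = (32.0 − 23.3) / 0.9167 = 8.7 / 0.9167 = 9.491 cmH2O·s/L.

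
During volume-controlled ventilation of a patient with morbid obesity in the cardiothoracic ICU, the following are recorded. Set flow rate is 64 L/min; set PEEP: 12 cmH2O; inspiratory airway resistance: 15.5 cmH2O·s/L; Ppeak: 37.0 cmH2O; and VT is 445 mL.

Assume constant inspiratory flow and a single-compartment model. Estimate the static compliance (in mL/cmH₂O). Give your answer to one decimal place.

Flow: 64 L/min ÷ 60 = 1.0667 L/s.
Equation of motion (constant flow): PIP = Vt/C + R·V̇ + PEEP.
Vt/C = PIP − R·V̇ − PEEP = 37.0 − 15.5×1.0667 − 12 = 37.0 − 16.534 − 12 = 8.466 cmH2O.
C = Vt / 8.466 = 445 / 8.466 = 52.563 mL/cmH2O.

52.6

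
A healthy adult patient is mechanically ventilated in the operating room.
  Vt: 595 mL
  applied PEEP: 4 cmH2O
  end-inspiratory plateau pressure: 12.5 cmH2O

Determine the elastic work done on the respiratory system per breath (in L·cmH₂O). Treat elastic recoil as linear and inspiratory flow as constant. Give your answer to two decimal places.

2.53

Elastic work ≈ ½ × (Pplat − PEEP) × Vt = 0.5 × (12.5 − 4) × 0.595 L = 0.5 × 8.5 × 0.595 = 2.529 L·cmH2O.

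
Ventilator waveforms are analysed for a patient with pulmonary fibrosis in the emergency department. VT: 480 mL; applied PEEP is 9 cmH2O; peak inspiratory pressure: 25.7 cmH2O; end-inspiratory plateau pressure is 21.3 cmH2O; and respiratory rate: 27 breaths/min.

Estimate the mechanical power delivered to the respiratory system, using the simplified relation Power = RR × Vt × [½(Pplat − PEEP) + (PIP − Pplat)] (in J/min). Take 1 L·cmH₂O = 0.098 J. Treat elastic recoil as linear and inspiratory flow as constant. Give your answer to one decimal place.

Per-breath work = Vt × [½(Pplat−PEEP) + (PIP−Pplat)] = 0.480 × [0.5×12.3 + 4.4] = 0.480 × 10.55 = 5.064 L·cmH2O.
Power = 27 × 5.064 = 136.73 L·cmH2O/min.
× 0.098 J/(L·cmH2O) → 13.4 J/min.

13.4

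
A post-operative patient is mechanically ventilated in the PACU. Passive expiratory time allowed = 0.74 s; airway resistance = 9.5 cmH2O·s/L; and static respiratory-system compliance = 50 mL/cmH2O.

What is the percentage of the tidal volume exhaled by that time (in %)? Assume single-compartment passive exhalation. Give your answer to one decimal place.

78.9

τ = R × C = 9.5 × 50 mL/cmH2O = 9.5 × 0.050 L/cmH2O = 0.475 s.
Passive exhalation: V(t)/V₀ = e^(−t/τ) = e^(−0.74/0.475) = 0.2106.
Fraction exhaled = 1 − 0.2106 = 0.7894 → 78.94%.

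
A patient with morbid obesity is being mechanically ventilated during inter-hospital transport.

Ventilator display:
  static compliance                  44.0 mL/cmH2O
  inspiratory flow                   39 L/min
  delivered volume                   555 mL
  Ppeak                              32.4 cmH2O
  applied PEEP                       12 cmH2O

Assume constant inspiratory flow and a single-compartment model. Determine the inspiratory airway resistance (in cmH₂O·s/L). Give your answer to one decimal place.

12.0

Flow: 39 L/min ÷ 60 = 0.65 L/s.
Equation of motion (constant flow): PIP = Vt/C + R·V̇ + PEEP.
R·V̇ = PIP − Vt/C − PEEP = 32.4 − 555/44.0 − 12 = 32.4 − 12.614 − 12 = 7.786 cmH2O.
R = 7.786 / 0.65 = 11.978 cmH2O·s/L.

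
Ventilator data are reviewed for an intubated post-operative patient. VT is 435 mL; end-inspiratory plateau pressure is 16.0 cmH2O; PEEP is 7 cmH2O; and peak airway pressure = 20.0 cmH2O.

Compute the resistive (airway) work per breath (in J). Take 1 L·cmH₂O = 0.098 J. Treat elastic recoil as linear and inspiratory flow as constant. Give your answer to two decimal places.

0.17

With constant inspiratory flow the resistive pressure is constant at PIP − Pplat = 20.0 − 16.0 = 4.0 cmH2O, so resistive work = 4.0 × 0.435 = 1.74 L·cmH2O.
× 0.098 J/(L·cmH2O) → 0.1705 J.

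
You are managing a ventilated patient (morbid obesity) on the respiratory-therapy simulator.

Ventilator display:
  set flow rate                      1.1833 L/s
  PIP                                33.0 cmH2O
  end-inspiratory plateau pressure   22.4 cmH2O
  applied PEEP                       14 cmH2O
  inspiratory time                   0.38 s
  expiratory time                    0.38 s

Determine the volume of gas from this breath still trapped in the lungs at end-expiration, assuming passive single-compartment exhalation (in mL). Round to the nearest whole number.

204

Vt = flow × Ti = 1.1833 L/s × 0.38 s × 1000 mL/L = 449.65 mL.
R = (PIP − Pplat)/V̇ = (33.0 − 22.4) / 1.1833 = 10.6/1.1833 = 8.958 cmH2O·s/L.
C = Vt/(Pplat − PEEP) = 449.65 / (22.4 − 14) = 449.65/8.4 = 53.53 mL/cmH2O.
τ = R × C = 8.958 × 0.05353 L/cmH2O = 0.4795 s.
Fraction remaining = e^(−Te/τ) = e^(−0.38/0.4795) = 0.4527.
Trapped volume = 449.65 × 0.4527 = 203.56 mL.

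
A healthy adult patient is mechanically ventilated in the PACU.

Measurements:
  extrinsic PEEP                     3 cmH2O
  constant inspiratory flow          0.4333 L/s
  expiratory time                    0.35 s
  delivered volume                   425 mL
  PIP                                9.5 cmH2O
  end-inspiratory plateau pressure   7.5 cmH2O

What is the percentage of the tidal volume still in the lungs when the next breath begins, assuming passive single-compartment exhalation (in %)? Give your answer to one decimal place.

R = (PIP − Pplat)/V̇ = (9.5 − 7.5) / 0.4333 = 2.0/0.4333 = 4.616 cmH2O·s/L.
C = Vt/(Pplat − PEEP) = 425.0 / (7.5 − 3) = 425.0/4.5 = 94.444 mL/cmH2O.
τ = R × C = 4.616 × 0.09444 L/cmH2O = 0.4359 s.
Fraction remaining at end-expiration = e^(−Te/τ) = e^(−0.35/0.4359) = 0.448 → 44.8%.

44.8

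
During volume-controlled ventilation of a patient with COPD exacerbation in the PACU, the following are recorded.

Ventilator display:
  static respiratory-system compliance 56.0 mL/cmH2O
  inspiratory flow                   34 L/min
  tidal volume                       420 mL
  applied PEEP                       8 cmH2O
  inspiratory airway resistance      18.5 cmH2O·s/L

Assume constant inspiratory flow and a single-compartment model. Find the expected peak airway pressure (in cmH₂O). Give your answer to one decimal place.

Flow: 34 L/min ÷ 60 = 0.5667 L/s.
Equation of motion (constant flow): PIP = Vt/C + R·V̇ + PEEP.
PIP = 420/56.0 + 18.5×0.5667 + 8 = 7.5 + 10.484 + 8 = 25.984 cmH2O.

26.0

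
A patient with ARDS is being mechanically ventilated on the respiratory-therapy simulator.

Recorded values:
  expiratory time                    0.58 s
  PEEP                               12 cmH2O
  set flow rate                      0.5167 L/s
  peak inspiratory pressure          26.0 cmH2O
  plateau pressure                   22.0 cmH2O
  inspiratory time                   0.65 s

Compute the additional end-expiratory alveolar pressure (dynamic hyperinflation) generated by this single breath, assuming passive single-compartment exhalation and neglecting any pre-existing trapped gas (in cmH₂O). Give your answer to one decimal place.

Vt = flow × Ti = 0.5167 L/s × 0.65 s × 1000 mL/L = 335.86 mL.
R = (PIP − Pplat)/V̇ = (26.0 − 22.0) / 0.5167 = 4.0/0.5167 = 7.741 cmH2O·s/L.
C = Vt/(Pplat − PEEP) = 335.86 / (22.0 − 12) = 335.86/10.0 = 33.586 mL/cmH2O.
τ = R × C = 7.741 × 0.03359 L/cmH2O = 0.26 s.
Fraction remaining = e^(−Te/τ) = e^(−0.58/0.26) = 0.1074; trapped volume = 335.86 × 0.1074 = 36.071 mL.
Additional alveolar pressure from trapping ≈ V_trapped / C = 36.071 / 33.586 = 1.074 cmH2O.

1.1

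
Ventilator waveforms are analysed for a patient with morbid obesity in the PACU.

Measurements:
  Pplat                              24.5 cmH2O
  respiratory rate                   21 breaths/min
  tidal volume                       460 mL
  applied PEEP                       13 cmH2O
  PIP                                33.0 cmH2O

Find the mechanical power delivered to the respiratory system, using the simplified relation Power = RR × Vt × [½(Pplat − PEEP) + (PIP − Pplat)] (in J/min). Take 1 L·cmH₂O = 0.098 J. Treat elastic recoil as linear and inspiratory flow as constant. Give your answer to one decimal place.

13.5

Per-breath work = Vt × [½(Pplat−PEEP) + (PIP−Pplat)] = 0.460 × [0.5×11.5 + 8.5] = 0.460 × 14.25 = 6.555 L·cmH2O.
Power = 21 × 6.555 = 137.66 L·cmH2O/min.
× 0.098 J/(L·cmH2O) → 13.491 J/min.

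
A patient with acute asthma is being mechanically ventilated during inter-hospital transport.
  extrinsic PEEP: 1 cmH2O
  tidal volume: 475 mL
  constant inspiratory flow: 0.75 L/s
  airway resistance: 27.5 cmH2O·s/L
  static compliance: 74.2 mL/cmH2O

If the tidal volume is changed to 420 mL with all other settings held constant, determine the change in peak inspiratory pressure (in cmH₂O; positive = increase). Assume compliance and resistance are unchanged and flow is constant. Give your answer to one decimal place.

-0.7

PIP = Vt/C + R·V̇ + PEEP (constant-flow equation of motion).
Only the elastic term changes: ΔPIP = ΔVt / C = (420 − 475) / 74.2 = -0.7412 cmH2O.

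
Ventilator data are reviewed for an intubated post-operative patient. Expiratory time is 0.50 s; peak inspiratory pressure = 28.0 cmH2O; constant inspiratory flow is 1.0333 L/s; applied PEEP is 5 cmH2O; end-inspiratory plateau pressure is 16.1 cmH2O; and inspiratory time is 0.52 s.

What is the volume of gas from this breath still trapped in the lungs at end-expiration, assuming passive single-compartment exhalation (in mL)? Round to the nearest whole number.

219

Vt = flow × Ti = 1.0333 L/s × 0.52 s × 1000 mL/L = 537.32 mL.
R = (PIP − Pplat)/V̇ = (28.0 − 16.1) / 1.0333 = 11.9/1.0333 = 11.517 cmH2O·s/L.
C = Vt/(Pplat − PEEP) = 537.32 / (16.1 − 5) = 537.32/11.1 = 48.407 mL/cmH2O.
τ = R × C = 11.517 × 0.04841 L/cmH2O = 0.5575 s.
Fraction remaining = e^(−Te/τ) = e^(−0.50/0.5575) = 0.4078.
Trapped volume = 537.32 × 0.4078 = 219.12 mL.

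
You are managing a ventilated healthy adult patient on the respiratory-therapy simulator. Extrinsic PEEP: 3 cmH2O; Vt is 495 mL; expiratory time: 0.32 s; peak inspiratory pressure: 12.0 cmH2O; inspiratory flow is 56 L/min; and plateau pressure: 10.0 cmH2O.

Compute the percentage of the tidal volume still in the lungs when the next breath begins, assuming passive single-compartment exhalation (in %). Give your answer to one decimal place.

12.1

Flow: 56 L/min ÷ 60 = 0.9333 L/s.
R = (PIP − Pplat)/V̇ = (12.0 − 10.0) / 0.9333 = 2.0/0.9333 = 2.143 cmH2O·s/L.
C = Vt/(Pplat − PEEP) = 495.0 / (10.0 − 3) = 495.0/7.0 = 70.714 mL/cmH2O.
τ = R × C = 2.143 × 0.07071 L/cmH2O = 0.1515 s.
Fraction remaining at end-expiration = e^(−Te/τ) = e^(−0.32/0.1515) = 0.121 → 12.1%.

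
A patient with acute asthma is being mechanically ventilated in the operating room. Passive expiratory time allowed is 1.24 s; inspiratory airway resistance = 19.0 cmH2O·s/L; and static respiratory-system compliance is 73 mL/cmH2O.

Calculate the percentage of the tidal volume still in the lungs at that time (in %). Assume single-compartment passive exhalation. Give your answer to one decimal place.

τ = R × C = 19.0 × 73 mL/cmH2O = 19.0 × 0.073 L/cmH2O = 1.387 s.
Passive exhalation: V(t)/V₀ = e^(−t/τ) = e^(−1.24/1.387) = 0.409.
Fraction remaining = 0.409 → 40.9%.

40.9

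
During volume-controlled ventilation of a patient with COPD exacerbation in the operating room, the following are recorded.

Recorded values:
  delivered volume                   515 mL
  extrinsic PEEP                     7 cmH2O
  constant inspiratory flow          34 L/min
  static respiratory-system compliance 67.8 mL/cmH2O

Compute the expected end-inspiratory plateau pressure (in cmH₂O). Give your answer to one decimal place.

Pplat = PEEP + Vt / Cstat = 7 + 515 / 67.8 = 7 + 7.596 = 14.596 cmH2O.

14.6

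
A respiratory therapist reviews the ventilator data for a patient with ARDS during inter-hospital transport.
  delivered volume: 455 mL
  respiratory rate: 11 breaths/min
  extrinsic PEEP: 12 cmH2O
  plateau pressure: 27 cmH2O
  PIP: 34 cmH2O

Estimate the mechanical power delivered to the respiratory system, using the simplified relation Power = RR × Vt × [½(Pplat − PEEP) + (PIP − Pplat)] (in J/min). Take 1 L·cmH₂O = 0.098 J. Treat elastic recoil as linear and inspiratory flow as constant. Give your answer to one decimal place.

7.1

Per-breath work = Vt × [½(Pplat−PEEP) + (PIP−Pplat)] = 0.455 × [0.5×15.0 + 7.0] = 0.455 × 14.5 = 6.598 L·cmH2O.
Power = 11 × 6.598 = 72.578 L·cmH2O/min.
× 0.098 J/(L·cmH2O) → 7.113 J/min.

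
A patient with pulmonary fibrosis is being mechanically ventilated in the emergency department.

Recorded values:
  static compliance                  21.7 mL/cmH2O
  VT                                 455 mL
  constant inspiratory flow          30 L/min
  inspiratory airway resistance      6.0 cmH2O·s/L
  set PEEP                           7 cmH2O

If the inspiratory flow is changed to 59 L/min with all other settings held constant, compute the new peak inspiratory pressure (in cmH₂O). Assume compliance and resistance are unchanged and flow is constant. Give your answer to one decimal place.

33.9

Flow: 30 L/min ÷ 60 = 0.5 L/s.
New flow: 59 L/min ÷ 60 = 0.9833 L/s.
PIP = Vt/C + R·V̇ + PEEP (constant-flow equation of motion).
Only the resistive term changes: ΔPIP = R × ΔV̇ = 6.0 × (0.9833 − 0.5) = 6.0 × 0.4833 = 2.9 cmH2O.
Original PIP = 455/21.7 + 6.0×0.5 + 7 = 30.968 cmH2O; new PIP = 30.968 + (2.9) = 33.868 cmH2O.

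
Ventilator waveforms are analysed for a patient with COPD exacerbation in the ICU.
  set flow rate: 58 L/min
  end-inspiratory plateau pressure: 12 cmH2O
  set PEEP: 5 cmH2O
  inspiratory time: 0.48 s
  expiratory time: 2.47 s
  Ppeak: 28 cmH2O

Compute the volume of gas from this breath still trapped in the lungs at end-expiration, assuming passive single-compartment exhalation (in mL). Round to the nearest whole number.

Flow: 58 L/min ÷ 60 = 0.9667 L/s.
Vt = flow × Ti = 0.9667 L/s × 0.48 s × 1000 mL/L = 464.02 mL.
R = (PIP − Pplat)/V̇ = (28 − 12) / 0.9667 = 16.0/0.9667 = 16.551 cmH2O·s/L.
C = Vt/(Pplat − PEEP) = 464.02 / (12 − 5) = 464.02/7.0 = 66.289 mL/cmH2O.
τ = R × C = 16.551 × 0.06629 L/cmH2O = 1.097 s.
Fraction remaining = e^(−Te/τ) = e^(−2.47/1.097) = 0.1052.
Trapped volume = 464.02 × 0.1052 = 48.815 mL.

49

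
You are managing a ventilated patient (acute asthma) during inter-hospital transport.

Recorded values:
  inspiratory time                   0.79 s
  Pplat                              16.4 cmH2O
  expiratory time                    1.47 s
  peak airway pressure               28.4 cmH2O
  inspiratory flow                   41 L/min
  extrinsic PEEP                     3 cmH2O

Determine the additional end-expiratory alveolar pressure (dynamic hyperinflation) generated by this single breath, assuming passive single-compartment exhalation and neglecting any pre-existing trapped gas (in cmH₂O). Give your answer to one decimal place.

Flow: 41 L/min ÷ 60 = 0.6833 L/s.
Vt = flow × Ti = 0.6833 L/s × 0.79 s × 1000 mL/L = 539.81 mL.
R = (PIP − Pplat)/V̇ = (28.4 − 16.4) / 0.6833 = 12.0/0.6833 = 17.562 cmH2O·s/L.
C = Vt/(Pplat − PEEP) = 539.81 / (16.4 − 3) = 539.81/13.4 = 40.284 mL/cmH2O.
τ = R × C = 17.562 × 0.04028 L/cmH2O = 0.7074 s.
Fraction remaining = e^(−Te/τ) = e^(−1.47/0.7074) = 0.1252; trapped volume = 539.81 × 0.1252 = 67.584 mL.
Additional alveolar pressure from trapping ≈ V_trapped / C = 67.584 / 40.284 = 1.678 cmH2O.

1.7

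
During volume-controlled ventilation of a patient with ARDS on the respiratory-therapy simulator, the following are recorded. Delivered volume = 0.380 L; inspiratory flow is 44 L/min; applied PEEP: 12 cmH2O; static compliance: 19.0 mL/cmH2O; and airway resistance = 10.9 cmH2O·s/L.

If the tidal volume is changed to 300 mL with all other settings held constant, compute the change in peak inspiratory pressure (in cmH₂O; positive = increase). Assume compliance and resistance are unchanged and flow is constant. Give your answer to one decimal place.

PIP = Vt/C + R·V̇ + PEEP (constant-flow equation of motion).
Only the elastic term changes: ΔPIP = ΔVt / C = (300 − 380) / 19.0 = -4.211 cmH2O.

-4.2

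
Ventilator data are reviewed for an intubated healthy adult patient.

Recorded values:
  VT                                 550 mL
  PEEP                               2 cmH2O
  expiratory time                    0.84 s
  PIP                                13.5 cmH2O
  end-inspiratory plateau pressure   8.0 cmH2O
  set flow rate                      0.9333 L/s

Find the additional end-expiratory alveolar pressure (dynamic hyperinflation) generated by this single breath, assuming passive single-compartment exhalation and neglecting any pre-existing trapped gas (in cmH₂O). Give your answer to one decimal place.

R = (PIP − Pplat)/V̇ = (13.5 − 8.0) / 0.9333 = 5.5/0.9333 = 5.893 cmH2O·s/L.
C = Vt/(Pplat − PEEP) = 550.0 / (8.0 − 2) = 550.0/6.0 = 91.667 mL/cmH2O.
τ = R × C = 5.893 × 0.09167 L/cmH2O = 0.5402 s.
Fraction remaining = e^(−Te/τ) = e^(−0.84/0.5402) = 0.2112; trapped volume = 550.0 × 0.2112 = 116.16 mL.
Additional alveolar pressure from trapping ≈ V_trapped / C = 116.16 / 91.667 = 1.267 cmH2O.

1.3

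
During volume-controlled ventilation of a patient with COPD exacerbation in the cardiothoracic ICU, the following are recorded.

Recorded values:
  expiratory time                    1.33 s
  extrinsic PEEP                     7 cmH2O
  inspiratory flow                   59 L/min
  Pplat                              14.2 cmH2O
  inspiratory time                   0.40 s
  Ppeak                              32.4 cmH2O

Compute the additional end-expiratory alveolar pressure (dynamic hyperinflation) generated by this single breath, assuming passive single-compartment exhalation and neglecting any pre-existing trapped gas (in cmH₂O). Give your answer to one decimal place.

1.9

Flow: 59 L/min ÷ 60 = 0.9833 L/s.
Vt = flow × Ti = 0.9833 L/s × 0.40 s × 1000 mL/L = 393.32 mL.
R = (PIP − Pplat)/V̇ = (32.4 − 14.2) / 0.9833 = 18.2/0.9833 = 18.509 cmH2O·s/L.
C = Vt/(Pplat − PEEP) = 393.32 / (14.2 − 7) = 393.32/7.2 = 54.628 mL/cmH2O.
τ = R × C = 18.509 × 0.05463 L/cmH2O = 1.011 s.
Fraction remaining = e^(−Te/τ) = e^(−1.33/1.011) = 0.2683; trapped volume = 393.32 × 0.2683 = 105.53 mL.
Additional alveolar pressure from trapping ≈ V_trapped / C = 105.53 / 54.628 = 1.932 cmH2O.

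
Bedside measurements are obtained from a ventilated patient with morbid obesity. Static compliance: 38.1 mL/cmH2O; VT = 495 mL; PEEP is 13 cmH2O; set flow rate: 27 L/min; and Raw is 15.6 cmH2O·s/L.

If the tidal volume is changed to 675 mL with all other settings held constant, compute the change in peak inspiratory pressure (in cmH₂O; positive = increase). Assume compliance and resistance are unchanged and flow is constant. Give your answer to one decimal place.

PIP = Vt/C + R·V̇ + PEEP (constant-flow equation of motion).
Only the elastic term changes: ΔPIP = ΔVt / C = (675 − 495) / 38.1 = 4.724 cmH2O.

4.7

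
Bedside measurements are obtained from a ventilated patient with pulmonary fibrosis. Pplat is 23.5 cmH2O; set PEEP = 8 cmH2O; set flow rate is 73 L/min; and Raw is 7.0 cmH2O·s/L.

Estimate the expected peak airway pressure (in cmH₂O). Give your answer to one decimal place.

Flow: 73 L/min ÷ 60 = 1.2167 L/s.
PIP = Pplat + Raw × flow = 23.5 + 7.0 × 1.2167 = 23.5 + 8.517 = 32.017 cmH2O.

32.0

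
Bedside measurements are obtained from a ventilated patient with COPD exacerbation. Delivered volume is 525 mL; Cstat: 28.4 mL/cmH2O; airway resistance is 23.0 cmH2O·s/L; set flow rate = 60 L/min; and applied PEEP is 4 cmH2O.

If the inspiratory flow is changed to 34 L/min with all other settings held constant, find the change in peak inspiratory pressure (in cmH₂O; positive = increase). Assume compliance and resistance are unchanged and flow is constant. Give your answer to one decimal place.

-10.0

Flow: 60 L/min ÷ 60 = 1 L/s.
New flow: 34 L/min ÷ 60 = 0.5667 L/s.
PIP = Vt/C + R·V̇ + PEEP (constant-flow equation of motion).
Only the resistive term changes: ΔPIP = R × ΔV̇ = 23.0 × (0.5667 − 1) = 23.0 × -0.4333 = -9.966 cmH2O.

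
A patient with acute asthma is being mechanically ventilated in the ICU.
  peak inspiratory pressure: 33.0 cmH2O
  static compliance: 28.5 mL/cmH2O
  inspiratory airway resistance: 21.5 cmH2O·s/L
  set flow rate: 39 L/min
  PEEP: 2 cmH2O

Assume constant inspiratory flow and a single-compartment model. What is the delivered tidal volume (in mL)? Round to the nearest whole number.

Flow: 39 L/min ÷ 60 = 0.65 L/s.
Equation of motion (constant flow): PIP = Vt/C + R·V̇ + PEEP.
Vt/C = PIP − R·V̇ − PEEP = 33.0 − 13.975 − 2 = 17.025 cmH2O.
Vt = C × 17.025 = 28.5 × 17.025 = 485.21 mL.

485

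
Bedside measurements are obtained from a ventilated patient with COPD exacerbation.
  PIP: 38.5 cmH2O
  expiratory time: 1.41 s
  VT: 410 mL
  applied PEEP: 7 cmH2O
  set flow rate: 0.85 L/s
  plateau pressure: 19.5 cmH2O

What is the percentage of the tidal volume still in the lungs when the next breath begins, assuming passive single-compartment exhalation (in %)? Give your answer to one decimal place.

R = (PIP − Pplat)/V̇ = (38.5 − 19.5) / 0.85 = 19.0/0.85 = 22.353 cmH2O·s/L.
C = Vt/(Pplat − PEEP) = 410.0 / (19.5 − 7) = 410.0/12.5 = 32.8 mL/cmH2O.
τ = R × C = 22.353 × 0.0328 L/cmH2O = 0.7332 s.
Fraction remaining at end-expiration = e^(−Te/τ) = e^(−1.41/0.7332) = 0.1462 → 14.62%.

14.6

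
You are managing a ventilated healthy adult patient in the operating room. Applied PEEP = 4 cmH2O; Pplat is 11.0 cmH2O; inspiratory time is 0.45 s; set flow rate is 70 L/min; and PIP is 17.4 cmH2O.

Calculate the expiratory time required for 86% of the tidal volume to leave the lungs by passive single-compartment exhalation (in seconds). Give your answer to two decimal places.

Flow: 70 L/min ÷ 60 = 1.1667 L/s.
Vt = flow × Ti = 1.1667 L/s × 0.45 s × 1000 mL/L = 525.02 mL.
R = (PIP − Pplat)/V̇ = (17.4 − 11.0) / 1.1667 = 6.4/1.1667 = 5.486 cmH2O·s/L.
C = Vt/(Pplat − PEEP) = 525.02 / (11.0 − 4) = 525.02/7.0 = 75.003 mL/cmH2O.
τ = R × C = 5.486 × 0.075 L/cmH2O = 0.4115 s.
t = −τ·ln(1 − 0.86) = −0.4115·ln(0.14) = 0.8091 s.

0.81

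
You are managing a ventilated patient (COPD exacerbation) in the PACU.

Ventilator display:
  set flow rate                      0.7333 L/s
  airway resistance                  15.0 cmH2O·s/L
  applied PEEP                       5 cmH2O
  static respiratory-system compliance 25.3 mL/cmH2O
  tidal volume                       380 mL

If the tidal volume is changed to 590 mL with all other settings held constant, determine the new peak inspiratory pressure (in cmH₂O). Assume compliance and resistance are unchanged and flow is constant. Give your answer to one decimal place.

PIP = Vt/C + R·V̇ + PEEP (constant-flow equation of motion).
Only the elastic term changes: ΔPIP = ΔVt / C = (590 − 380) / 25.3 = 8.3 cmH2O.
Original PIP = 380/25.3 + 15.0×0.7333 + 5 = 31.019 cmH2O; new PIP = 31.019 + (8.3) = 39.319 cmH2O.

39.3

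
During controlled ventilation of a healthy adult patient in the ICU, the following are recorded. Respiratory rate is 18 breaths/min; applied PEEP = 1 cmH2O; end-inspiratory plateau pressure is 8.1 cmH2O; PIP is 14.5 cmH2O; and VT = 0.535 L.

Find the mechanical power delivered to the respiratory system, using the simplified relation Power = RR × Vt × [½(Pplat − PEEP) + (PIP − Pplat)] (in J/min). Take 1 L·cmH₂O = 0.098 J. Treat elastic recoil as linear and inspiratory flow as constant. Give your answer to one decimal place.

9.4

Per-breath work = Vt × [½(Pplat−PEEP) + (PIP−Pplat)] = 0.535 × [0.5×7.1 + 6.4] = 0.535 × 9.95 = 5.323 L·cmH2O.
Power = 18 × 5.323 = 95.814 L·cmH2O/min.
× 0.098 J/(L·cmH2O) → 9.39 J/min.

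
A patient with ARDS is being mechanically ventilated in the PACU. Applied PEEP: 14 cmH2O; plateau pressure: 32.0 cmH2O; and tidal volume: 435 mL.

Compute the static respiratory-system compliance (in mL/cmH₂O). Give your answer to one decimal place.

24.2

Cstat = Vt / (Pplat − PEEP) = 435 / (32.0 − 14) = 435 / 18.0 = 24.167 mL/cmH2O.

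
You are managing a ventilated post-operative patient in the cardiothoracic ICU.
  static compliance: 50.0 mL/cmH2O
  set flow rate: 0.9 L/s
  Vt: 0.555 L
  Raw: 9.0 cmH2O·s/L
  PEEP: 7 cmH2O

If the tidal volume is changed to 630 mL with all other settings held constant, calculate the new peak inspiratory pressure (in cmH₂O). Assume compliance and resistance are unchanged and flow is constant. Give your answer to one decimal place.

27.7

PIP = Vt/C + R·V̇ + PEEP (constant-flow equation of motion).
Only the elastic term changes: ΔPIP = ΔVt / C = (630 − 555) / 50.0 = 1.5 cmH2O.
Original PIP = 555/50.0 + 9.0×0.9 + 7 = 26.2 cmH2O; new PIP = 26.2 + (1.5) = 27.7 cmH2O.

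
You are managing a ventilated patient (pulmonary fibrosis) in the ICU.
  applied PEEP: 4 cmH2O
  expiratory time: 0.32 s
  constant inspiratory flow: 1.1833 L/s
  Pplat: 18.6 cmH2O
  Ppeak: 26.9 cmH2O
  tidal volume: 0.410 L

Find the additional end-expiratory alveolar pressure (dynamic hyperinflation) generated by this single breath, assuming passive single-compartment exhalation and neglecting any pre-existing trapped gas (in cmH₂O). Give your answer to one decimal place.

R = (PIP − Pplat)/V̇ = (26.9 − 18.6) / 1.1833 = 8.3/1.1833 = 7.014 cmH2O·s/L.
C = Vt/(Pplat − PEEP) = 410.0 / (18.6 − 4) = 410.0/14.6 = 28.082 mL/cmH2O.
τ = R × C = 7.014 × 0.02808 L/cmH2O = 0.197 s.
Fraction remaining = e^(−Te/τ) = e^(−0.32/0.197) = 0.197; trapped volume = 410.0 × 0.197 = 80.77 mL.
Additional alveolar pressure from trapping ≈ V_trapped / C = 80.77 / 28.082 = 2.876 cmH2O.

2.9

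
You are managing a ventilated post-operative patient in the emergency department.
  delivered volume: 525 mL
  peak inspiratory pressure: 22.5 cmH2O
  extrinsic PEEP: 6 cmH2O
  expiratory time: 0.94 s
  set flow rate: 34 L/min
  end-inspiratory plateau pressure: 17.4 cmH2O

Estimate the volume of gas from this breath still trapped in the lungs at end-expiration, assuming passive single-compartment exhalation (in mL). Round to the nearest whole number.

Flow: 34 L/min ÷ 60 = 0.5667 L/s.
R = (PIP − Pplat)/V̇ = (22.5 − 17.4) / 0.5667 = 5.1/0.5667 = 8.999 cmH2O·s/L.
C = Vt/(Pplat − PEEP) = 525.0 / (17.4 − 6) = 525.0/11.4 = 46.053 mL/cmH2O.
τ = R × C = 8.999 × 0.04605 L/cmH2O = 0.4144 s.
Fraction remaining = e^(−Te/τ) = e^(−0.94/0.4144) = 0.1035.
Trapped volume = 525.0 × 0.1035 = 54.338 mL.

54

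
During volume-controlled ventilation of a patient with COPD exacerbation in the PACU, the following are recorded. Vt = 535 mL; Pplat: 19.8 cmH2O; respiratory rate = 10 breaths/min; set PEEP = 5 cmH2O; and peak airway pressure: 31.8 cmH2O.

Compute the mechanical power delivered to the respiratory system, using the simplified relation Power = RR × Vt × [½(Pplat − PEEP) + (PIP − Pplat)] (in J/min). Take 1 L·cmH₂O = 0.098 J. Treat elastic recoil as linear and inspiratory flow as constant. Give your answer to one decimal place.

Per-breath work = Vt × [½(Pplat−PEEP) + (PIP−Pplat)] = 0.535 × [0.5×14.8 + 12.0] = 0.535 × 19.4 = 10.379 L·cmH2O.
Power = 10 × 10.379 = 103.79 L·cmH2O/min.
× 0.098 J/(L·cmH2O) → 10.171 J/min.

10.2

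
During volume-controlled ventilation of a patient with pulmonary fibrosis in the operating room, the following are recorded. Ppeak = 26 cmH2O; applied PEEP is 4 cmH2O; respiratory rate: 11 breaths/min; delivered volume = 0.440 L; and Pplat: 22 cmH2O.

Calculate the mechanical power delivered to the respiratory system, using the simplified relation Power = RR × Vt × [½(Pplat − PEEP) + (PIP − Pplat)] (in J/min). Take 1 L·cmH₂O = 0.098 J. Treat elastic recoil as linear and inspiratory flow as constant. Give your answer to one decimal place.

6.2

Per-breath work = Vt × [½(Pplat−PEEP) + (PIP−Pplat)] = 0.440 × [0.5×18.0 + 4.0] = 0.440 × 13.0 = 5.72 L·cmH2O.
Power = 11 × 5.72 = 62.92 L·cmH2O/min.
× 0.098 J/(L·cmH2O) → 6.166 J/min.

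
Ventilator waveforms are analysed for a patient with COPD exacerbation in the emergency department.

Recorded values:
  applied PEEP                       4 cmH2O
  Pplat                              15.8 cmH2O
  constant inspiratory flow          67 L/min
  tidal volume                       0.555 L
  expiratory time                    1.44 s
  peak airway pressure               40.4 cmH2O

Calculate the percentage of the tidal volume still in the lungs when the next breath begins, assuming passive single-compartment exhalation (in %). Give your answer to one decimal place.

Flow: 67 L/min ÷ 60 = 1.1167 L/s.
R = (PIP − Pplat)/V̇ = (40.4 − 15.8) / 1.1167 = 24.6/1.1167 = 22.029 cmH2O·s/L.
C = Vt/(Pplat − PEEP) = 555.0 / (15.8 − 4) = 555.0/11.8 = 47.034 mL/cmH2O.
τ = R × C = 22.029 × 0.04703 L/cmH2O = 1.036 s.
Fraction remaining at end-expiration = e^(−Te/τ) = e^(−1.44/1.036) = 0.2491 → 24.91%.

24.9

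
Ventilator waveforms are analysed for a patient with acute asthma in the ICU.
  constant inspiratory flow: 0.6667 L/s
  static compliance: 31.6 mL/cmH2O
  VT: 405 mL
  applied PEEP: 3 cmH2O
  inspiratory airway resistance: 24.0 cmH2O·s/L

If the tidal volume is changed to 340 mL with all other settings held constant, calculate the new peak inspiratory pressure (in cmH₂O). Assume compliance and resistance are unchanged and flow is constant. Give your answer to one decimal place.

29.8

PIP = Vt/C + R·V̇ + PEEP (constant-flow equation of motion).
Only the elastic term changes: ΔPIP = ΔVt / C = (340 − 405) / 31.6 = -2.057 cmH2O.
Original PIP = 405/31.6 + 24.0×0.6667 + 3 = 31.817 cmH2O; new PIP = 31.817 + (-2.057) = 29.76 cmH2O.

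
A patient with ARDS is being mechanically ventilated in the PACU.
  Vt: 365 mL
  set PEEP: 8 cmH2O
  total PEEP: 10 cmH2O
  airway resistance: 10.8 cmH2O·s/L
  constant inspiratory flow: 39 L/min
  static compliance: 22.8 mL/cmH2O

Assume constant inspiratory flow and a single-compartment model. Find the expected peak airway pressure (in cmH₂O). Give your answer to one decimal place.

Flow: 39 L/min ÷ 60 = 0.65 L/s.
Total PEEP = 10 cmH2O (set 8 + intrinsic 2); this is the baseline alveolar pressure.
Equation of motion (constant flow): PIP = Vt/C + R·V̇ + PEEP.
PIP = 365/22.8 + 10.8×0.65 + 10 = 16.009 + 7.02 + 10 = 33.029 cmH2O.

33.0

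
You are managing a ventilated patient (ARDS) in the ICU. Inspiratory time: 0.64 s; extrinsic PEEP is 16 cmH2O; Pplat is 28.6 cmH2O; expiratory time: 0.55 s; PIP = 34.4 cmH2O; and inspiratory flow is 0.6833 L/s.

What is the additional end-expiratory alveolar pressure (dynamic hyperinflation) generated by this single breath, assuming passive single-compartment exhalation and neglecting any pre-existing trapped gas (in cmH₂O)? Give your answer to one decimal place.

1.9

Vt = flow × Ti = 0.6833 L/s × 0.64 s × 1000 mL/L = 437.31 mL.
R = (PIP − Pplat)/V̇ = (34.4 − 28.6) / 0.6833 = 5.8/0.6833 = 8.488 cmH2O·s/L.
C = Vt/(Pplat − PEEP) = 437.31 / (28.6 − 16) = 437.31/12.6 = 34.707 mL/cmH2O.
τ = R × C = 8.488 × 0.03471 L/cmH2O = 0.2946 s.
Fraction remaining = e^(−Te/τ) = e^(−0.55/0.2946) = 0.1546; trapped volume = 437.31 × 0.1546 = 67.608 mL.
Additional alveolar pressure from trapping ≈ V_trapped / C = 67.608 / 34.707 = 1.948 cmH2O.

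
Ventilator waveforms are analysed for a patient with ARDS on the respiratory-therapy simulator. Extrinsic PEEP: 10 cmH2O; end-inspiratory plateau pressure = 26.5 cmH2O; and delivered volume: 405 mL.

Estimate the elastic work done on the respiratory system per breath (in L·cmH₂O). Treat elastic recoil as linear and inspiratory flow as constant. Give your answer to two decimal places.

Elastic work ≈ ½ × (Pplat − PEEP) × Vt = 0.5 × (26.5 − 10) × 0.405 L = 0.5 × 16.5 × 0.405 = 3.341 L·cmH2O.

3.34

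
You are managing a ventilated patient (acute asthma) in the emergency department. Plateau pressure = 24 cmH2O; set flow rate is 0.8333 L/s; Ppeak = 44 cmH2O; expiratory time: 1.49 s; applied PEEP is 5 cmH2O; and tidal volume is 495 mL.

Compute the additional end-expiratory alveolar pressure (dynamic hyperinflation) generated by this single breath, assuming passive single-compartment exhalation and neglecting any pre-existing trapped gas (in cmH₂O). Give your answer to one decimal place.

1.8

R = (PIP − Pplat)/V̇ = (44 − 24) / 0.8333 = 20.0/0.8333 = 24.001 cmH2O·s/L.
C = Vt/(Pplat − PEEP) = 495.0 / (24 − 5) = 495.0/19.0 = 26.053 mL/cmH2O.
τ = R × C = 24.001 × 0.02605 L/cmH2O = 0.6252 s.
Fraction remaining = e^(−Te/τ) = e^(−1.49/0.6252) = 0.09225; trapped volume = 495.0 × 0.09225 = 45.664 mL.
Additional alveolar pressure from trapping ≈ V_trapped / C = 45.664 / 26.053 = 1.753 cmH2O.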